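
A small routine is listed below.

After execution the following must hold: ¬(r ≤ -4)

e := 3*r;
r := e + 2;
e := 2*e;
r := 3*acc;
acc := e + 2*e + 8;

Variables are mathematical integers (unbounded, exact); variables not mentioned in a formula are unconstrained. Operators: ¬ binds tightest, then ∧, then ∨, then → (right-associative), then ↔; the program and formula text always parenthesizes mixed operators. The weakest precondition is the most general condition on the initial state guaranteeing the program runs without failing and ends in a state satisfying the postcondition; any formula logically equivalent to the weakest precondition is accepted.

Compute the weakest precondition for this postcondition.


Working backward. After the program, ¬(r ≤ -4) must hold.
Before acc := e + 2*e + 8: ¬(r ≤ -4)
Before r := 3*acc: ¬(3*acc ≤ -4)
Before e := 2*e: ¬(3*acc ≤ -4)
Before r := e + 2: ¬(3*acc ≤ -4)
Before e := 3*r: ¬(3*acc ≤ -4)
Answer: WP = ¬(3*acc ≤ -4)


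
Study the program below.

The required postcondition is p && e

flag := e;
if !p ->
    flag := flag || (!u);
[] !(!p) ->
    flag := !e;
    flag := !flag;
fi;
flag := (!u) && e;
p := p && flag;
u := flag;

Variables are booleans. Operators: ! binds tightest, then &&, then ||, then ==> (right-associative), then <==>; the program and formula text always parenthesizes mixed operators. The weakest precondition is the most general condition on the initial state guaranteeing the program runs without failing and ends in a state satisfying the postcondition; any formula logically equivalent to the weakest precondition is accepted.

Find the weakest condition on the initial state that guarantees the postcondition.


Working backward. After the program, p && e must hold.
Before u := flag: p && e
Before p := p && flag: p && flag && e
Before flag := (!u) && e: p && (!u) && e
Then branch requires p && (!u) && e; else branch requires p && (!u) && e.
Before the if: ((!p) ==> (p && (!u) && e)) && (p ==> (p && (!u) && e))
Before flag := e: ((!p) ==> (p && (!u) && e)) && (p ==> (p && (!u) && e))
Answer: WP = ((!p) ==> (p && (!u) && e)) && (p ==> (p && (!u) && e))


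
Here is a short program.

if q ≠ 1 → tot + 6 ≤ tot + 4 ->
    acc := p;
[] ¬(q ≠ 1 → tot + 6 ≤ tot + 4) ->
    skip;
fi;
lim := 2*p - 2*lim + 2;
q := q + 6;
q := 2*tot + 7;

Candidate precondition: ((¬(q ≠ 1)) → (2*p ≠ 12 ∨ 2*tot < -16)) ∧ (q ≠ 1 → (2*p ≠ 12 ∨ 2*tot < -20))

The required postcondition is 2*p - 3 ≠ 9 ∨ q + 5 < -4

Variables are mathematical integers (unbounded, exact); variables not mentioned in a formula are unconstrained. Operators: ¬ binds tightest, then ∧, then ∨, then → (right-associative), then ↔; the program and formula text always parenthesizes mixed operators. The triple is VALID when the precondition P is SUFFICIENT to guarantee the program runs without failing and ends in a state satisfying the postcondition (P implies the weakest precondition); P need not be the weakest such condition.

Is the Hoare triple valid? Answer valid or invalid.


Working backward. After the program, the postcondition 2*p - 3 ≠ 9 ∨ q + 5 < -4 must hold; in canonical form it is 2*p ≠ 12 ∨ q < -9.
Before q := 2*tot + 7: 2*p ≠ 12 ∨ 2*tot < -16
Before q := q + 6: 2*p ≠ 12 ∨ 2*tot < -16
Before lim := 2*p - 2*lim + 2: 2*p ≠ 12 ∨ 2*tot < -16
Then branch requires 2*p ≠ 12 ∨ 2*tot < -16; else branch requires 2*p ≠ 12 ∨ 2*tot < -16.
Before the if: ((¬(q ≠ 1)) → (2*p ≠ 12 ∨ 2*tot < -16)) ∧ (q ≠ 1 → (2*p ≠ 12 ∨ 2*tot < -16))
The weakest precondition is ((¬(q ≠ 1)) → (2*p ≠ 12 ∨ 2*tot < -16)) ∧ (q ≠ 1 → (2*p ≠ 12 ∨ 2*tot < -16)).
Check whether ((¬(q ≠ 1)) → (2*p ≠ 12 ∨ 2*tot < -16)) ∧ (q ≠ 1 → (2*p ≠ 12 ∨ 2*tot < -20)) implies it.
Every state satisfying the precondition satisfies the weakest precondition: the implication holds.
Answer: valid


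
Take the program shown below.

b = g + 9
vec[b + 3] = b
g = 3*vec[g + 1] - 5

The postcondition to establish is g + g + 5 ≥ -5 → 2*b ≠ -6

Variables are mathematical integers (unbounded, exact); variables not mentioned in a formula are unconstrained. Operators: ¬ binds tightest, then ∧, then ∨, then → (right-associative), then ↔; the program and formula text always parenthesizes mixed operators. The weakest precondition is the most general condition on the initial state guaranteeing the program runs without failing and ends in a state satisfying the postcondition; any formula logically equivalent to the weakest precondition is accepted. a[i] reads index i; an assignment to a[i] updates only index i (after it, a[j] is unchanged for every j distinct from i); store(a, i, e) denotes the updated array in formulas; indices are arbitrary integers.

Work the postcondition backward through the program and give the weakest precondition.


Working backward. After the program, the postcondition g + g + 5 ≥ -5 → 2*b ≠ -6 must hold; in canonical form it is 2*g ≥ -10 → 2*b ≠ -6.
Before g := 3*vec[g + 1] - 5: 6*vec[g + 1] ≥ 0 → 2*b ≠ -6
Before vec[b + 3] := b: 6*store(vec, b + 3, b)[g + 1] ≥ 0 → 2*b ≠ -6
Before b := g + 9: 6*store(vec, g + 12, g + 9)[g + 1] ≥ 0 → 2*g ≠ -24
Answer: WP = 6*store(vec, g + 12, g + 9)[g + 1] ≥ 0 → 2*g ≠ -24


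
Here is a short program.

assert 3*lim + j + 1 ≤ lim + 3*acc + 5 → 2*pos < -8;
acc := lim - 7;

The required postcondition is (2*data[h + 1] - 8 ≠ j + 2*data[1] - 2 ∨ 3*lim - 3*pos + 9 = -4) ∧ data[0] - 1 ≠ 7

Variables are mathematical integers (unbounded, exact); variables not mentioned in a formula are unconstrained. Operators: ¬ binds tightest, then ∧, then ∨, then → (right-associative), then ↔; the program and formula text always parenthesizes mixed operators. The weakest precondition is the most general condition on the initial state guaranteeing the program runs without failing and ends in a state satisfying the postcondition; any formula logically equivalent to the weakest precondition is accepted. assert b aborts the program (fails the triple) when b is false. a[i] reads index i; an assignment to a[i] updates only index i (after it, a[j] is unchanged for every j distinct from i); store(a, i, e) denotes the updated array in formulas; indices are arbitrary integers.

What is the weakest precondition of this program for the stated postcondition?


Working backward. After the program, the postcondition (2*data[h + 1] - 8 ≠ j + 2*data[1] - 2 ∨ 3*lim - 3*pos + 9 = -4) ∧ data[0] - 1 ≠ 7 must hold; in canonical form it is (2*data[h + 1] ≠ 2*data[1] + j + 6 ∨ 3*lim = 3*pos - 13) ∧ data[0] ≠ 8.
Before acc := lim - 7: (2*data[h + 1] ≠ 2*data[1] + j + 6 ∨ 3*lim = 3*pos - 13) ∧ data[0] ≠ 8
Before assert 3*lim + j + 1 ≤ lim + 3*acc + 5 → 2*pos < -8: (j + 2*lim ≤ 3*acc + 4 → 2*pos < -8) ∧ (2*data[h + 1] ≠ 2*data[1] + j + 6 ∨ 3*lim = 3*pos - 13) ∧ data[0] ≠ 8
Answer: WP = (j + 2*lim ≤ 3*acc + 4 → 2*pos < -8) ∧ (2*data[h + 1] ≠ 2*data[1] + j + 6 ∨ 3*lim = 3*pos - 13) ∧ data[0] ≠ 8


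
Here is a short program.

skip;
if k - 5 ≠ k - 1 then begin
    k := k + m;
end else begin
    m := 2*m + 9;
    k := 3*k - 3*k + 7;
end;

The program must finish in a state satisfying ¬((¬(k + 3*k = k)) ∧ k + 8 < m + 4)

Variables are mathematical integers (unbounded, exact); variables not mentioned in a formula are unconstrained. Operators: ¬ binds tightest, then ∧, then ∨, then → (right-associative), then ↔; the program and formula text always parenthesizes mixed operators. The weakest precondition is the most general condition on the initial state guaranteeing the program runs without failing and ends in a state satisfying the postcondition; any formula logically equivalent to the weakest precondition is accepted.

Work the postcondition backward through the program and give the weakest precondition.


Working backward. After the program, the postcondition ¬((¬(k + 3*k = k)) ∧ k + 8 < m + 4) must hold; in canonical form it is ¬((¬(3*k = 0)) ∧ k < m - 4).
Then branch requires ¬((¬(3*k + 3*m = 0)) ∧ k < -4); else branch requires ¬(2*m > 2).
Before the if: ¬((¬(3*k + 3*m = 0)) ∧ k < -4)
Before skip: ¬((¬(3*k + 3*m = 0)) ∧ k < -4)
Answer: WP = ¬((¬(3*k + 3*m = 0)) ∧ k < -4)


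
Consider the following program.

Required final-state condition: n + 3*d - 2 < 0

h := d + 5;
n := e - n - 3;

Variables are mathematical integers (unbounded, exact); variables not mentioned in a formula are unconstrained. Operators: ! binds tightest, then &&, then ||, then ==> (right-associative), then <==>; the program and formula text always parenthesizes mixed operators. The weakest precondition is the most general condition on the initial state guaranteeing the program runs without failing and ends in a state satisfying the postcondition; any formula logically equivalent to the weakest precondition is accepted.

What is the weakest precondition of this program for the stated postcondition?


Working backward. After the program, the postcondition n + 3*d - 2 < 0 must hold; in canonical form it is 3*d + n < 2.
Before n := e - n - 3: 3*d + e < n + 5
Before h := d + 5: 3*d + e < n + 5
Answer: WP = 3*d + e < n + 5


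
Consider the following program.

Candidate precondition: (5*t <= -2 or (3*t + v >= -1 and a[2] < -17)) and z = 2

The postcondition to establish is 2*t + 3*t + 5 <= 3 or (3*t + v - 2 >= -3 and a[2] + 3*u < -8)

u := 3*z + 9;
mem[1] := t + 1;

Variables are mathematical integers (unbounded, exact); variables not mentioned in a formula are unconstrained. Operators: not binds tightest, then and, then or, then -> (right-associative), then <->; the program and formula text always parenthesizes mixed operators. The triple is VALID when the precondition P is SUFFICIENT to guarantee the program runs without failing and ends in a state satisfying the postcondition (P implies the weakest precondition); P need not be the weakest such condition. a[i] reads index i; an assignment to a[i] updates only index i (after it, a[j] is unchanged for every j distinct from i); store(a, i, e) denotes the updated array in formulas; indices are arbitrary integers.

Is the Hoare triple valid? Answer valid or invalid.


Working backward. After the program, the postcondition 2*t + 3*t + 5 <= 3 or (3*t + v - 2 >= -3 and a[2] + 3*u < -8) must hold; in canonical form it is 5*t <= -2 or (3*t + v >= -1 and a[2] + 3*u < -8).
Before mem[1] := t + 1: 5*t <= -2 or (3*t + v >= -1 and a[2] + 3*u < -8)
Before u := 3*z + 9: 5*t <= -2 or (3*t + v >= -1 and a[2] + 9*z < -35)
The weakest precondition is 5*t <= -2 or (3*t + v >= -1 and a[2] + 9*z < -35).
Check whether (5*t <= -2 or (3*t + v >= -1 and a[2] < -17)) and z = 2 implies it.
Countermodel: at the initial state a = {[2] = -18, elsewhere -18}, t = 0, v = -1, z = 2, the precondition holds but the weakest precondition fails.
Answer: invalid


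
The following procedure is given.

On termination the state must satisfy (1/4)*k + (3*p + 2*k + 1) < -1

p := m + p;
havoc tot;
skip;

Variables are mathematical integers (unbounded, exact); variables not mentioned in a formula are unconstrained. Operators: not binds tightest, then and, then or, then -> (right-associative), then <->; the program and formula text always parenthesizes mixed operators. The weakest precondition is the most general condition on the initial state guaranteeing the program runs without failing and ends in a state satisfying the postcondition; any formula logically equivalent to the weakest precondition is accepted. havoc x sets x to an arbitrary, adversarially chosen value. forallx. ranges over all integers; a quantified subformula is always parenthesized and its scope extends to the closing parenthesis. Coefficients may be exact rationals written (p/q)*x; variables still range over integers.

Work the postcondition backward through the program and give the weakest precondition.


Working backward. After the program, the postcondition (1/4)*k + (3*p + 2*k + 1) < -1 must hold; in canonical form it is (9/4)*k + 3*p < -2.
Before skip: (9/4)*k + 3*p < -2
Before havoc tot: (9/4)*k + 3*p < -2
Before p := m + p: (9/4)*k + 3*m + 3*p < -2
Answer: WP = (9/4)*k + 3*m + 3*p < -2


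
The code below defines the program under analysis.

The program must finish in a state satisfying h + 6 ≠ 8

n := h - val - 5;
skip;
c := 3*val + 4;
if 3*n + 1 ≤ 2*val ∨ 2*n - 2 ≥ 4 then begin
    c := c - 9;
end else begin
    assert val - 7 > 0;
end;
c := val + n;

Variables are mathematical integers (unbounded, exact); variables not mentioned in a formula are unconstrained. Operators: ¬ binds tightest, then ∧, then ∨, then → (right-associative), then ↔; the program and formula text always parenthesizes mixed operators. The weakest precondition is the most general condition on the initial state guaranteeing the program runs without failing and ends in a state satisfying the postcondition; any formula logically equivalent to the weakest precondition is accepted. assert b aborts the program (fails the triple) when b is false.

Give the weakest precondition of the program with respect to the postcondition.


Working backward. After the program, the postcondition h + 6 ≠ 8 must hold; in canonical form it is h ≠ 2.
Before c := val + n: h ≠ 2
Then branch requires h ≠ 2; else branch requires val > 7 ∧ h ≠ 2.
Before the if: ((3*n ≤ 2*val - 1 ∨ 2*n ≥ 6) → h ≠ 2) ∧ ((¬(3*n ≤ 2*val - 1 ∨ 2*n ≥ 6)) → (val > 7 ∧ h ≠ 2))
Before c := 3*val + 4: ((3*n ≤ 2*val - 1 ∨ 2*n ≥ 6) → h ≠ 2) ∧ ((¬(3*n ≤ 2*val - 1 ∨ 2*n ≥ 6)) → (val > 7 ∧ h ≠ 2))
Before skip: ((3*n ≤ 2*val - 1 ∨ 2*n ≥ 6) → h ≠ 2) ∧ ((¬(3*n ≤ 2*val - 1 ∨ 2*n ≥ 6)) → (val > 7 ∧ h ≠ 2))
Before n := h - val - 5: ((3*h ≤ 5*val + 14 ∨ 2*h ≥ 2*val + 16) → h ≠ 2) ∧ ((¬(3*h ≤ 5*val + 14 ∨ 2*h ≥ 2*val + 16)) → (val > 7 ∧ h ≠ 2))
Answer: WP = ((3*h ≤ 5*val + 14 ∨ 2*h ≥ 2*val + 16) → h ≠ 2) ∧ ((¬(3*h ≤ 5*val + 14 ∨ 2*h ≥ 2*val + 16)) → (val > 7 ∧ h ≠ 2))


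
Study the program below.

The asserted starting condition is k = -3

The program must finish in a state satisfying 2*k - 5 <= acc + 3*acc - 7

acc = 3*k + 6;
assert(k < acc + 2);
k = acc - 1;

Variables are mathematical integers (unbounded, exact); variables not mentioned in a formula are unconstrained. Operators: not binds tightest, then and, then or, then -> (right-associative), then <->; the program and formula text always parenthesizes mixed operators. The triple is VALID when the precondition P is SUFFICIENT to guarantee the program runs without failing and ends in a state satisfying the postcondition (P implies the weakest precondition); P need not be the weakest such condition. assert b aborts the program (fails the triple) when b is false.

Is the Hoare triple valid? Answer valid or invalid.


Working backward. After the program, the postcondition 2*k - 5 <= acc + 3*acc - 7 must hold; in canonical form it is 2*k <= 4*acc - 2.
Before k := acc - 1: 2*acc >= 0
Before assert k < acc + 2: k < acc + 2 and 2*acc >= 0
Before acc := 3*k + 6: 2*k > -8 and 6*k >= -12
The weakest precondition is 2*k > -8 and 6*k >= -12.
Check whether k = -3 implies it.
Countermodel: at the initial state k = -3, the precondition holds but the weakest precondition fails.
Answer: invalid


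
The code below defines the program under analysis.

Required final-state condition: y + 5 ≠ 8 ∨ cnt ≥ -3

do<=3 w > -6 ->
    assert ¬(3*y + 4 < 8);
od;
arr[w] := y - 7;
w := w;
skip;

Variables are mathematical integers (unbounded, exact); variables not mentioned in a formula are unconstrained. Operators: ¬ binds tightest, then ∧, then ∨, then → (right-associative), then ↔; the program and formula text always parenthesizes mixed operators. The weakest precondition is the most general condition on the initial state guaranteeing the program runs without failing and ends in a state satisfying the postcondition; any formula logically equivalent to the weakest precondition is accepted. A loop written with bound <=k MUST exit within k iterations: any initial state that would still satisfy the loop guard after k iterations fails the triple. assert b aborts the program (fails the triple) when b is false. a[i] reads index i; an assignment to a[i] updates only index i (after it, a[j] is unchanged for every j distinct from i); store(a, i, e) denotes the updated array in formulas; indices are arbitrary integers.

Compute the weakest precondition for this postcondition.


Working backward. After the program, the postcondition y + 5 ≠ 8 ∨ cnt ≥ -3 must hold; in canonical form it is y ≠ 3 ∨ cnt ≥ -3.
Before skip: y ≠ 3 ∨ cnt ≥ -3
Before w := w: y ≠ 3 ∨ cnt ≥ -3
Before arr[w] := y - 7: y ≠ 3 ∨ cnt ≥ -3
Before the loop (bound <=3), unroll the exhaustion recursion (WP_0 = exit-now case; WP_j = one more guarded iteration, up to j = 3):
  WP_0: (¬(w > -6)) ∧ (y ≠ 3 ∨ cnt ≥ -3)
  WP_1: (w > -6 → ((¬(3*y < 4)) ∧ (¬(w > -6)) ∧ (y ≠ 3 ∨ cnt ≥ -3))) ∧ ((¬(w > -6)) → (y ≠ 3 ∨ cnt ≥ -3))
  WP_2: (w > -6 → ((¬(3*y < 4)) ∧ (w > -6 → ((¬(3*y < 4)) ∧ (¬(w > -6)) ∧ (y ≠ 3 ∨ cnt ≥ -3))) ∧ ((¬(w > -6)) → (y ≠ 3 ∨ cnt ≥ -3)))) ∧ ((¬(w > -6)) → (y ≠ 3 ∨ cnt ≥ -3))
  WP_3: (w > -6 → ((¬(3*y < 4)) ∧ (w > -6 → ((¬(3*y < 4)) ∧ (w > -6 → ((¬(3*y < 4)) ∧ (¬(w > -6)) ∧ (y ≠ 3 ∨ cnt ≥ -3))) ∧ ((¬(w > -6)) → (y ≠ 3 ∨ cnt ≥ -3)))) ∧ ((¬(w > -6)) → (y ≠ 3 ∨ cnt ≥ -3)))) ∧ ((¬(w > -6)) → (y ≠ 3 ∨ cnt ≥ -3))
So before the loop: (w > -6 → ((¬(3*y < 4)) ∧ (w > -6 → ((¬(3*y < 4)) ∧ (w > -6 → ((¬(3*y < 4)) ∧ (¬(w > -6)) ∧ (y ≠ 3 ∨ cnt ≥ -3))) ∧ ((¬(w > -6)) → (y ≠ 3 ∨ cnt ≥ -3)))) ∧ ((¬(w > -6)) → (y ≠ 3 ∨ cnt ≥ -3)))) ∧ ((¬(w > -6)) → (y ≠ 3 ∨ cnt ≥ -3))
Answer: WP = (w > -6 → ((¬(3*y < 4)) ∧ (w > -6 → ((¬(3*y < 4)) ∧ (w > -6 → ((¬(3*y < 4)) ∧ (¬(w > -6)) ∧ (y ≠ 3 ∨ cnt ≥ -3))) ∧ ((¬(w > -6)) → (y ≠ 3 ∨ cnt ≥ -3)))) ∧ ((¬(w > -6)) → (y ≠ 3 ∨ cnt ≥ -3)))) ∧ ((¬(w > -6)) → (y ≠ 3 ∨ cnt ≥ -3))


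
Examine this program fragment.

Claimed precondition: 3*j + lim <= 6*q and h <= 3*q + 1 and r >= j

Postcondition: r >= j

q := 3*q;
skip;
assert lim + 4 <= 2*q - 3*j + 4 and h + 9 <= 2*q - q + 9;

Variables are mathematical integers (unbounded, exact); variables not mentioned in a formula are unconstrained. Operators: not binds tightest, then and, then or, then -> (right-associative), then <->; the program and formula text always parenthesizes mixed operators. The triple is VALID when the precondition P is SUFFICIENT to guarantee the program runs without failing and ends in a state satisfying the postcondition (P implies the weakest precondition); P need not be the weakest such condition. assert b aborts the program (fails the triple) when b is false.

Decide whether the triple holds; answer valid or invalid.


Working backward. After the program, r >= j must hold.
Before assert lim + 4 <= 2*q - 3*j + 4 and h + 9 <= 2*q - q + 9: 3*j + lim <= 2*q and h <= q and r >= j
Before skip: 3*j + lim <= 2*q and h <= q and r >= j
Before q := 3*q: 3*j + lim <= 6*q and h <= 3*q and r >= j
The weakest precondition is 3*j + lim <= 6*q and h <= 3*q and r >= j.
Check whether 3*j + lim <= 6*q and h <= 3*q + 1 and r >= j implies it.
Countermodel: at the initial state h = 1, j = 0, lim = 0, q = 0, r = 0, the precondition holds but the weakest precondition fails.
Answer: invalid


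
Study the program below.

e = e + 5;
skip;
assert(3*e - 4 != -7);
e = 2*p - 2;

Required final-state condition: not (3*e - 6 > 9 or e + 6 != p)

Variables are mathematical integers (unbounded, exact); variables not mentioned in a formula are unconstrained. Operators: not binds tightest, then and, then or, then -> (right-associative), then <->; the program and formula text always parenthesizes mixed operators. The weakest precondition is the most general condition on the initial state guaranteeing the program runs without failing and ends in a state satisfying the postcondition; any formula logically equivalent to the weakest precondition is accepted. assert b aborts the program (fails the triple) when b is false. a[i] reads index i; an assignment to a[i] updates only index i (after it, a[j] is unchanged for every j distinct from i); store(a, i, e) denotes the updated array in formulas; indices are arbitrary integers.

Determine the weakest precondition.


Working backward. After the program, the postcondition not (3*e - 6 > 9 or e + 6 != p) must hold; in canonical form it is not (3*e > 15 or e != p - 6).
Before e := 2*p - 2: not (6*p > 21 or p != -4)
Before assert 3*e - 4 != -7: 3*e != -3 and (not (6*p > 21 or p != -4))
Before skip: 3*e != -3 and (not (6*p > 21 or p != -4))
Before e := e + 5: 3*e != -18 and (not (6*p > 21 or p != -4))
Answer: WP = 3*e != -18 and (not (6*p > 21 or p != -4))


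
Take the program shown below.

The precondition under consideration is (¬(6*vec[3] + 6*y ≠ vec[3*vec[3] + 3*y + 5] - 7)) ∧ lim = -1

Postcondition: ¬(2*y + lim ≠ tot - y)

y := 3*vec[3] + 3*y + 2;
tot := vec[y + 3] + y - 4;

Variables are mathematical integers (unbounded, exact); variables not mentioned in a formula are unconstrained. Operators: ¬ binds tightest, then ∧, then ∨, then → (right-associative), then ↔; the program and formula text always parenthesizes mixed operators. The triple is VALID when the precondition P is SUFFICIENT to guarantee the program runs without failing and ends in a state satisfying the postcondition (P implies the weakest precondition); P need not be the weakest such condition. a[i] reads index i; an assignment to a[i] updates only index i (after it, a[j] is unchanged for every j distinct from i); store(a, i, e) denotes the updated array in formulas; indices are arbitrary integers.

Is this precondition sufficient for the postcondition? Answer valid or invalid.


Working backward. After the program, the postcondition ¬(2*y + lim ≠ tot - y) must hold; in canonical form it is ¬(lim + 3*y ≠ tot).
Before tot := vec[y + 3] + y - 4: ¬(lim + 2*y ≠ vec[y + 3] - 4)
Before y := 3*vec[3] + 3*y + 2: ¬(6*vec[3] + lim + 6*y ≠ vec[3*vec[3] + 3*y + 5] - 8)
The weakest precondition is ¬(6*vec[3] + lim + 6*y ≠ vec[3*vec[3] + 3*y + 5] - 8).
Check whether (¬(6*vec[3] + 6*y ≠ vec[3*vec[3] + 3*y + 5] - 7)) ∧ lim = -1 implies it.
Every state satisfying the precondition satisfies the weakest precondition: the implication holds.
Answer: valid


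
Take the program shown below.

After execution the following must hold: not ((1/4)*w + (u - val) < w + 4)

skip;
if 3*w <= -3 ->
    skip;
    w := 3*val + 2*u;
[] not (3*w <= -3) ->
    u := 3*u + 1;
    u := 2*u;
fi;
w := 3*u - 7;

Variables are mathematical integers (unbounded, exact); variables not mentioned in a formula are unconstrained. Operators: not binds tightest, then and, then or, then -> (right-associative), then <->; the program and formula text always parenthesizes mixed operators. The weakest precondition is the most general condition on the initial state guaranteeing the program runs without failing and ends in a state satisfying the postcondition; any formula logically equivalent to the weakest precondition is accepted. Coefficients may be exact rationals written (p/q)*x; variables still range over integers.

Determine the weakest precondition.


Working backward. After the program, the postcondition not ((1/4)*w + (u - val) < w + 4) must hold; in canonical form it is not (u < val + (3/4)*w + 4).
Before w := 3*u - 7: not ((5/4)*u + val > 5/4)
Then branch requires not ((5/4)*u + val > 5/4); else branch requires not ((15/2)*u + val > -5/4).
Before the if: (3*w <= -3 -> (not ((5/4)*u + val > 5/4))) and ((not (3*w <= -3)) -> (not ((15/2)*u + val > -5/4)))
Before skip: (3*w <= -3 -> (not ((5/4)*u + val > 5/4))) and ((not (3*w <= -3)) -> (not ((15/2)*u + val > -5/4)))
Answer: WP = (3*w <= -3 -> (not ((5/4)*u + val > 5/4))) and ((not (3*w <= -3)) -> (not ((15/2)*u + val > -5/4)))


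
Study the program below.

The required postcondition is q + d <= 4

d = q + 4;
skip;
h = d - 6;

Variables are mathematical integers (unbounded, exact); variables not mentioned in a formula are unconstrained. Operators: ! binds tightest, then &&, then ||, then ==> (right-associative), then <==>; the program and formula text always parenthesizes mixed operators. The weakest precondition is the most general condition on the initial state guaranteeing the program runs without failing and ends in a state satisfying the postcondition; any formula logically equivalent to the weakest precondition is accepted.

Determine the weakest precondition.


Working backward. After the program, the postcondition q + d <= 4 must hold; in canonical form it is d + q <= 4.
Before h := d - 6: d + q <= 4
Before skip: d + q <= 4
Before d := q + 4: 2*q <= 0
Answer: WP = 2*q <= 0


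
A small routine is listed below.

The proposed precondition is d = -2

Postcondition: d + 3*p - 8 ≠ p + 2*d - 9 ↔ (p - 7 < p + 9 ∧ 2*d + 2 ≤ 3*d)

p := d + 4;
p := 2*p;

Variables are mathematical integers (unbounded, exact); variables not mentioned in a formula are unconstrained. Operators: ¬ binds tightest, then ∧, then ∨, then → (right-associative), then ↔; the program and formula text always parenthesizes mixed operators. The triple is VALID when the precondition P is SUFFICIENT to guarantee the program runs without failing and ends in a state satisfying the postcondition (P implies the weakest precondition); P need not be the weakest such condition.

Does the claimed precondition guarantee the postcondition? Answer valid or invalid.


Working backward. After the program, the postcondition d + 3*p - 8 ≠ p + 2*d - 9 ↔ (p - 7 < p + 9 ∧ 2*d + 2 ≤ 3*d) must hold; in canonical form it is 2*p ≠ d - 1 ↔ d ≥ 2.
Before p := 2*p: 4*p ≠ d - 1 ↔ d ≥ 2
Before p := d + 4: 3*d ≠ -17 ↔ d ≥ 2
The weakest precondition is 3*d ≠ -17 ↔ d ≥ 2.
Check whether d = -2 implies it.
Countermodel: at the initial state d = -2, the precondition holds but the weakest precondition fails.
Answer: invalid


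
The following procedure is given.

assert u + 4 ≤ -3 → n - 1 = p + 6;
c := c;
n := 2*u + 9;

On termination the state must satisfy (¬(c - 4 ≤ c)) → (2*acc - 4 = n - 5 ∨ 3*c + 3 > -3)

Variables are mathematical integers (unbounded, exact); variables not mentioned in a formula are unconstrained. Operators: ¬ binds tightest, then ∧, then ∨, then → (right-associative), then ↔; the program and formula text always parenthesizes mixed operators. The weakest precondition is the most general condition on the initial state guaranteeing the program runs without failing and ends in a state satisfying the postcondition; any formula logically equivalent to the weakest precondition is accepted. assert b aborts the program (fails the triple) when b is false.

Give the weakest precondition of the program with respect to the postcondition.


Working backward. After the program, the postcondition (¬(c - 4 ≤ c)) → (2*acc - 4 = n - 5 ∨ 3*c + 3 > -3) must hold; in canonical form it is true.
Before n := 2*u + 9: true
Before c := c: true
Before assert u + 4 ≤ -3 → n - 1 = p + 6: u ≤ -7 → n = p + 7
Answer: WP = u ≤ -7 → n = p + 7


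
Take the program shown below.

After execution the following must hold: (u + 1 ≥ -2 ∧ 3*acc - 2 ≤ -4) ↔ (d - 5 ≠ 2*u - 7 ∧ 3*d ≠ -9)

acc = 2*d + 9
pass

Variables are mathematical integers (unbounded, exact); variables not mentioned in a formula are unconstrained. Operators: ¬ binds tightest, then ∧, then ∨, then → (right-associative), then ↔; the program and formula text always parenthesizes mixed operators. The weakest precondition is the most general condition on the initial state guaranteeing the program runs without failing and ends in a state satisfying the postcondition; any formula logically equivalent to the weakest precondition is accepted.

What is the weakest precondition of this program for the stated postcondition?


Working backward. After the program, the postcondition (u + 1 ≥ -2 ∧ 3*acc - 2 ≤ -4) ↔ (d - 5 ≠ 2*u - 7 ∧ 3*d ≠ -9) must hold; in canonical form it is (u ≥ -3 ∧ 3*acc ≤ -2) ↔ (d ≠ 2*u - 2 ∧ 3*d ≠ -9).
Before skip: (u ≥ -3 ∧ 3*acc ≤ -2) ↔ (d ≠ 2*u - 2 ∧ 3*d ≠ -9)
Before acc := 2*d + 9: (u ≥ -3 ∧ 6*d ≤ -29) ↔ (d ≠ 2*u - 2 ∧ 3*d ≠ -9)
Answer: WP = (u ≥ -3 ∧ 6*d ≤ -29) ↔ (d ≠ 2*u - 2 ∧ 3*d ≠ -9)


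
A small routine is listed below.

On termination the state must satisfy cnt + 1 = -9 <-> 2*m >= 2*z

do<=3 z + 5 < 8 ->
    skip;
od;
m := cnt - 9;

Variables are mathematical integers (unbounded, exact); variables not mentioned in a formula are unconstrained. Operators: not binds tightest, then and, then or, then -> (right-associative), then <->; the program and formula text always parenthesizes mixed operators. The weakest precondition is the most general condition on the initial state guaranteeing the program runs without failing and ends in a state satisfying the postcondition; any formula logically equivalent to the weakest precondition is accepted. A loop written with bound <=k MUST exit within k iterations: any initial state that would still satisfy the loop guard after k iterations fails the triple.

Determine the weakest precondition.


Working backward. After the program, the postcondition cnt + 1 = -9 <-> 2*m >= 2*z must hold; in canonical form it is cnt = -10 <-> 2*m >= 2*z.
Before m := cnt - 9: cnt = -10 <-> 2*cnt >= 2*z + 18
Before the loop (bound <=3), unroll the exhaustion recursion (WP_0 = exit-now case; WP_j = one more guarded iteration, up to j = 3):
  WP_0: (not (z < 3)) and (cnt = -10 <-> 2*cnt >= 2*z + 18)
  WP_1: (z < 3 -> ((not (z < 3)) and (cnt = -10 <-> 2*cnt >= 2*z + 18))) and ((not (z < 3)) -> (cnt = -10 <-> 2*cnt >= 2*z + 18))
  WP_2: (z < 3 -> ((z < 3 -> ((not (z < 3)) and (cnt = -10 <-> 2*cnt >= 2*z + 18))) and ((not (z < 3)) -> (cnt = -10 <-> 2*cnt >= 2*z + 18)))) and ((not (z < 3)) -> (cnt = -10 <-> 2*cnt >= 2*z + 18))
  WP_3: (z < 3 -> ((z < 3 -> ((z < 3 -> ((not (z < 3)) and (cnt = -10 <-> 2*cnt >= 2*z + 18))) and ((not (z < 3)) -> (cnt = -10 <-> 2*cnt >= 2*z + 18)))) and ((not (z < 3)) -> (cnt = -10 <-> 2*cnt >= 2*z + 18)))) and ((not (z < 3)) -> (cnt = -10 <-> 2*cnt >= 2*z + 18))
So before the loop: (z < 3 -> ((z < 3 -> ((z < 3 -> ((not (z < 3)) and (cnt = -10 <-> 2*cnt >= 2*z + 18))) and ((not (z < 3)) -> (cnt = -10 <-> 2*cnt >= 2*z + 18)))) and ((not (z < 3)) -> (cnt = -10 <-> 2*cnt >= 2*z + 18)))) and ((not (z < 3)) -> (cnt = -10 <-> 2*cnt >= 2*z + 18))
Answer: WP = (z < 3 -> ((z < 3 -> ((z < 3 -> ((not (z < 3)) and (cnt = -10 <-> 2*cnt >= 2*z + 18))) and ((not (z < 3)) -> (cnt = -10 <-> 2*cnt >= 2*z + 18)))) and ((not (z < 3)) -> (cnt = -10 <-> 2*cnt >= 2*z + 18)))) and ((not (z < 3)) -> (cnt = -10 <-> 2*cnt >= 2*z + 18))


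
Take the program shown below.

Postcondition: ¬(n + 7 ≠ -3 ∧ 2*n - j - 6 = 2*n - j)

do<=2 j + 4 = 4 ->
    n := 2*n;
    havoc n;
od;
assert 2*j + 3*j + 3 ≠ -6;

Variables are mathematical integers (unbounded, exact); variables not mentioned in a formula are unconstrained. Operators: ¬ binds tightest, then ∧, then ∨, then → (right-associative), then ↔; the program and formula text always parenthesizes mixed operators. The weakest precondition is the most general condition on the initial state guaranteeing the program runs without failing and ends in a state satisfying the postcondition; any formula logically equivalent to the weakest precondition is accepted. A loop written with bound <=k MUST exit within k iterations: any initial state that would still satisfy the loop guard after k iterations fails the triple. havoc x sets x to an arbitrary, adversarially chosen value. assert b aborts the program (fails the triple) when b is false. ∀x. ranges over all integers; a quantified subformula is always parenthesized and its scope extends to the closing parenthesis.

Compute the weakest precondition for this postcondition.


Working backward. After the program, the postcondition ¬(n + 7 ≠ -3 ∧ 2*n - j - 6 = 2*n - j) must hold; in canonical form it is true.
Before assert 2*j + 3*j + 3 ≠ -6: 5*j ≠ -9
Before the loop (bound <=2), unroll the exhaustion recursion (WP_0 = exit-now case; WP_j = one more guarded iteration, up to j = 2):
  WP_0: (¬(j = 0)) ∧ 5*j ≠ -9
  WP_1: (j = 0 → ((¬(j = 0)) ∧ 5*j ≠ -9)) ∧ ((¬(j = 0)) → 5*j ≠ -9)
  WP_2: (j = 0 → ((j = 0 → ((¬(j = 0)) ∧ 5*j ≠ -9)) ∧ ((¬(j = 0)) → 5*j ≠ -9))) ∧ ((¬(j = 0)) → 5*j ≠ -9)
So before the loop: (j = 0 → ((j = 0 → ((¬(j = 0)) ∧ 5*j ≠ -9)) ∧ ((¬(j = 0)) → 5*j ≠ -9))) ∧ ((¬(j = 0)) → 5*j ≠ -9)
Answer: WP = (j = 0 → ((j = 0 → ((¬(j = 0)) ∧ 5*j ≠ -9)) ∧ ((¬(j = 0)) → 5*j ≠ -9))) ∧ ((¬(j = 0)) → 5*j ≠ -9)


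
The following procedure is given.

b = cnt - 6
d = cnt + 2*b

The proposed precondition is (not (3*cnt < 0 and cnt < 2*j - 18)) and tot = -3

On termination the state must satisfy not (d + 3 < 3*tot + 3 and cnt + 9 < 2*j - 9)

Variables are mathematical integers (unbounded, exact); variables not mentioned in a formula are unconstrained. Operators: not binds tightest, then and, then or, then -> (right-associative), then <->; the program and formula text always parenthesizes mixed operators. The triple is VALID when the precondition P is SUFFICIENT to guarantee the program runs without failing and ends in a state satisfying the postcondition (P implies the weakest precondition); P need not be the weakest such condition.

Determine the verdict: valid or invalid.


Working backward. After the program, the postcondition not (d + 3 < 3*tot + 3 and cnt + 9 < 2*j - 9) must hold; in canonical form it is not (d < 3*tot and cnt < 2*j - 18).
Before d := cnt + 2*b: not (2*b + cnt < 3*tot and cnt < 2*j - 18)
Before b := cnt - 6: not (3*cnt < 3*tot + 12 and cnt < 2*j - 18)
The weakest precondition is not (3*cnt < 3*tot + 12 and cnt < 2*j - 18).
Check whether (not (3*cnt < 0 and cnt < 2*j - 18)) and tot = -3 implies it.
Countermodel: at the initial state cnt = 0, j = 10, tot = -3, the precondition holds but the weakest precondition fails.
Answer: invalid


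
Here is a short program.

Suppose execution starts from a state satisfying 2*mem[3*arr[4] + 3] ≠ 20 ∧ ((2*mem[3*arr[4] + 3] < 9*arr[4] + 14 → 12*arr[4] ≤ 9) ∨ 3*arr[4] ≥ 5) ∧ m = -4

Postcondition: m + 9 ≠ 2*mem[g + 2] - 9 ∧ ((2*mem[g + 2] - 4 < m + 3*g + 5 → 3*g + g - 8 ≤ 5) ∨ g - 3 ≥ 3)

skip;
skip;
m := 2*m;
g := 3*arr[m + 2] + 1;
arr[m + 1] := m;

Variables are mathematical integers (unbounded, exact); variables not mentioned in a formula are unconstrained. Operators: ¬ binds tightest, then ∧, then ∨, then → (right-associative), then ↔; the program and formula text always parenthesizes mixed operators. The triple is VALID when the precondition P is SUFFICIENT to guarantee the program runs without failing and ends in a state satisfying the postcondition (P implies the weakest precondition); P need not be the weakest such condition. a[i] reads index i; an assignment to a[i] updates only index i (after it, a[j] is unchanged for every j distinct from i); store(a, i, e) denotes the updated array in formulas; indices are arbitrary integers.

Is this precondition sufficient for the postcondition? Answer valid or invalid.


Working backward. After the program, the postcondition m + 9 ≠ 2*mem[g + 2] - 9 ∧ ((2*mem[g + 2] - 4 < m + 3*g + 5 → 3*g + g - 8 ≤ 5) ∨ g - 3 ≥ 3) must hold; in canonical form it is m ≠ 2*mem[g + 2] - 18 ∧ ((2*mem[g + 2] < 3*g + m + 9 → 4*g ≤ 13) ∨ g ≥ 6).
Before arr[m + 1] := m: m ≠ 2*mem[g + 2] - 18 ∧ ((2*mem[g + 2] < 3*g + m + 9 → 4*g ≤ 13) ∨ g ≥ 6)
Before g := 3*arr[m + 2] + 1: m ≠ 2*mem[3*arr[m + 2] + 3] - 18 ∧ ((2*mem[3*arr[m + 2] + 3] < 9*arr[m + 2] + m + 12 → 12*arr[m + 2] ≤ 9) ∨ 3*arr[m + 2] ≥ 5)
Before m := 2*m: 2*m ≠ 2*mem[3*arr[2*m + 2] + 3] - 18 ∧ ((2*mem[3*arr[2*m + 2] + 3] < 9*arr[2*m + 2] + 2*m + 12 → 12*arr[2*m + 2] ≤ 9) ∨ 3*arr[2*m + 2] ≥ 5)
Before skip: 2*m ≠ 2*mem[3*arr[2*m + 2] + 3] - 18 ∧ ((2*mem[3*arr[2*m + 2] + 3] < 9*arr[2*m + 2] + 2*m + 12 → 12*arr[2*m + 2] ≤ 9) ∨ 3*arr[2*m + 2] ≥ 5)
Before skip: 2*m ≠ 2*mem[3*arr[2*m + 2] + 3] - 18 ∧ ((2*mem[3*arr[2*m + 2] + 3] < 9*arr[2*m + 2] + 2*m + 12 → 12*arr[2*m + 2] ≤ 9) ∨ 3*arr[2*m + 2] ≥ 5)
The weakest precondition is 2*m ≠ 2*mem[3*arr[2*m + 2] + 3] - 18 ∧ ((2*mem[3*arr[2*m + 2] + 3] < 9*arr[2*m + 2] + 2*m + 12 → 12*arr[2*m + 2] ≤ 9) ∨ 3*arr[2*m + 2] ≥ 5).
Check whether 2*mem[3*arr[4] + 3] ≠ 20 ∧ ((2*mem[3*arr[4] + 3] < 9*arr[4] + 14 → 12*arr[4] ≤ 9) ∨ 3*arr[4] ≥ 5) ∧ m = -4 implies it.
Countermodel: at the initial state arr = {[-6] = 1, [3] = 0, [4] = 0, [6] = 0, elsewhere 0}, m = -4, mem = {[-6] = -30152, [3] = 7, [4] = -30152, [6] = -30152, elsewhere -30152}, the precondition holds but the weakest precondition fails.
Answer: invalid


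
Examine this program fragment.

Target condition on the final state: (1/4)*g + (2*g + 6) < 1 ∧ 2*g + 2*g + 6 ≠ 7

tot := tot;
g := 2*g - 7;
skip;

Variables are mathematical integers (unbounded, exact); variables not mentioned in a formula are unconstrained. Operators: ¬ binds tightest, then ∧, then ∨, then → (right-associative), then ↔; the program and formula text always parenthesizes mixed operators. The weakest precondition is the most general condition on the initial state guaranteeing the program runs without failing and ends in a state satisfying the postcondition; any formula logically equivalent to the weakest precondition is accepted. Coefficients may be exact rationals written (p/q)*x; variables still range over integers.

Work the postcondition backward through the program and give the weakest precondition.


Working backward. After the program, the postcondition (1/4)*g + (2*g + 6) < 1 ∧ 2*g + 2*g + 6 ≠ 7 must hold; in canonical form it is (9/4)*g < -5 ∧ 4*g ≠ 1.
Before skip: (9/4)*g < -5 ∧ 4*g ≠ 1
Before g := 2*g - 7: (9/2)*g < 43/4 ∧ 8*g ≠ 29
Before tot := tot: (9/2)*g < 43/4 ∧ 8*g ≠ 29
Answer: WP = (9/2)*g < 43/4 ∧ 8*g ≠ 29


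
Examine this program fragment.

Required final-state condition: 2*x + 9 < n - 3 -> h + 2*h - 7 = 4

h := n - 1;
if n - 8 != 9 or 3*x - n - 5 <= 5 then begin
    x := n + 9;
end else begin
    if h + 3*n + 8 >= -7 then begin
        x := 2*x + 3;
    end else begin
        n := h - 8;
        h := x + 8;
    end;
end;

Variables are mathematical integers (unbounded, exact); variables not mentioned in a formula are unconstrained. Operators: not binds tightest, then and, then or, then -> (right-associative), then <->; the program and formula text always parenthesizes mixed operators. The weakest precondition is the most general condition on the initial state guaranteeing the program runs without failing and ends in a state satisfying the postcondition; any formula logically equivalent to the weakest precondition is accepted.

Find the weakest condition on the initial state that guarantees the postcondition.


Working backward. After the program, the postcondition 2*x + 9 < n - 3 -> h + 2*h - 7 = 4 must hold; in canonical form it is 2*x < n - 12 -> 3*h = 11.
Then branch requires n < -30 -> 3*h = 11; else branch requires (h + 3*n >= -15 -> (4*x < n - 18 -> 3*h = 11)) and ((not (h + 3*n >= -15)) -> (2*x < h - 20 -> 3*x = -13)).
Before the if: ((n != 17 or 3*x <= n + 10) -> (n < -30 -> 3*h = 11)) and ((not (n != 17 or 3*x <= n + 10)) -> ((h + 3*n >= -15 -> (4*x < n - 18 -> 3*h = 11)) and ((not (h + 3*n >= -15)) -> (2*x < h - 20 -> 3*x = -13))))
Before h := n - 1: ((n != 17 or 3*x <= n + 10) -> (n < -30 -> 3*n = 14)) and ((not (n != 17 or 3*x <= n + 10)) -> ((4*n >= -14 -> (4*x < n - 18 -> 3*n = 14)) and ((not (4*n >= -14)) -> (2*x < n - 21 -> 3*x = -13))))
Answer: WP = ((n != 17 or 3*x <= n + 10) -> (n < -30 -> 3*n = 14)) and ((not (n != 17 or 3*x <= n + 10)) -> ((4*n >= -14 -> (4*x < n - 18 -> 3*n = 14)) and ((not (4*n >= -14)) -> (2*x < n - 21 -> 3*x = -13))))


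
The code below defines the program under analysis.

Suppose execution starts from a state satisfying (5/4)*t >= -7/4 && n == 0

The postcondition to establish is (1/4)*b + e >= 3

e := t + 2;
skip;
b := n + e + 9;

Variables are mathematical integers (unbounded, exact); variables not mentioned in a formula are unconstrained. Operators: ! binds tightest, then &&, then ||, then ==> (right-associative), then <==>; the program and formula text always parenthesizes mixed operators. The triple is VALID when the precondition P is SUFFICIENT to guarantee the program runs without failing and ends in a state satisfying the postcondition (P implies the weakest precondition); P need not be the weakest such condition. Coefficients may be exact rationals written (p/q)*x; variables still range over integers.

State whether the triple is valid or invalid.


Working backward. After the program, (1/4)*b + e >= 3 must hold.
Before b := n + e + 9: (5/4)*e + (1/4)*n >= 3/4
Before skip: (5/4)*e + (1/4)*n >= 3/4
Before e := t + 2: (1/4)*n + (5/4)*t >= -7/4
The weakest precondition is (1/4)*n + (5/4)*t >= -7/4.
Check whether (5/4)*t >= -7/4 && n == 0 implies it.
Every state satisfying the precondition satisfies the weakest precondition: the implication holds.
Answer: valid
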